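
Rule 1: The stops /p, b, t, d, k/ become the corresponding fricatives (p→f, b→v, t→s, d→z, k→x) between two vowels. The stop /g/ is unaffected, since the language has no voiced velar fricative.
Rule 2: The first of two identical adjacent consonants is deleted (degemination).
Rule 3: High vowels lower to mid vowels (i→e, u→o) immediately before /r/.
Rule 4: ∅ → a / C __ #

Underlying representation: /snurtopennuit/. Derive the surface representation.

snortofenuita

Rule 1 (intervocalic spirantization): /p/ is a stop between vowels /o/ and /e/, so it spirantizes to the fricative [f]. /snurtopennuit/ → snurtofennuit.
Rule 2 (degemination): /nn/ is a geminate; the first /n/ deletes. /snurtofennuit/ → snurtofenuit.
Rule 3 (pre-rhotic lowering): /u/ is a high vowel immediately before /r/, so it lowers to [o]. /snurtofenuit/ → snortofenuit.
Rule 4 (final a-epenthesis): the form ends in the consonant /t/, so [a] is inserted word-finally. /snortofenuit/ → snortofenuita.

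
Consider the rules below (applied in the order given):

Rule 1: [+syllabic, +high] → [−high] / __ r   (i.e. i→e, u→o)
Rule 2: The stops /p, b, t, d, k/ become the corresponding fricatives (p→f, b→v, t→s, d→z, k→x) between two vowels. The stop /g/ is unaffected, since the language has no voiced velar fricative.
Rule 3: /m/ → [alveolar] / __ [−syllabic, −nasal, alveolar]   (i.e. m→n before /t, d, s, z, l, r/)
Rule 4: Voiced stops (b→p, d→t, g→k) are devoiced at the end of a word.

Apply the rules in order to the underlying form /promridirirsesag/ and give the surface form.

pronrizerersesak

Rule 1 (pre-rhotic lowering): /i/ is a high vowel immediately before /r/, so it lowers to [e]. /i/ is a high vowel immediately before /r/, so it lowers to [e]. /promridirirsesag/ → promriderersesag.
Rule 2 (intervocalic spirantization): /d/ is a stop between vowels /i/ and /e/, so it spirantizes to the fricative [z]. /promriderersesag/ → promrizerersesag.
Rule 3 (nasal place assimilation): /m/ precedes the alveolar consonant /r/, so it assimilates in place to [n]. /promrizerersesag/ → pronrizerersesag.
Rule 4 (final devoicing): /g/ is a voiced stop in word-final position, so it devoices to [k]. /pronrizerersesag/ → pronrizerersesak.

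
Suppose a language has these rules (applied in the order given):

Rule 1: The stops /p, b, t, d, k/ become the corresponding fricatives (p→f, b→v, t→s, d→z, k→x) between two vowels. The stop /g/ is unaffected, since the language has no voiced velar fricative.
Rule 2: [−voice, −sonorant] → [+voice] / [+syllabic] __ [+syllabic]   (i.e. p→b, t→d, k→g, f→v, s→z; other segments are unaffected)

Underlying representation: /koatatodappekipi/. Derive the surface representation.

koazazozappexivi

Rule 1 (intervocalic spirantization): /t/ is a stop between vowels /a/ and /a/, so it spirantizes to the fricative [s]. /t/ is a stop between vowels /a/ and /o/, so it spirantizes to the fricative [s]. /d/ is a stop between vowels /o/ and /a/, so it spirantizes to the fricative [z]. /k/ is a stop between vowels /e/ and /i/, so it spirantizes to the fricative [x]. /p/ is a stop between vowels /i/ and /i/, so it spirantizes to the fricative [f]. /koatatodappekipi/ → koasasozappexifi.
Rule 2 (intervocalic voicing): /s/ is a voiceless obstruent between vowels /a/ and /a/, so it voices to [z]. /s/ is a voiceless obstruent between vowels /a/ and /o/, so it voices to [z]. /f/ is a voiceless obstruent between vowels /i/ and /i/, so it voices to [v]. /koasasozappexifi/ → koazazozappexivi.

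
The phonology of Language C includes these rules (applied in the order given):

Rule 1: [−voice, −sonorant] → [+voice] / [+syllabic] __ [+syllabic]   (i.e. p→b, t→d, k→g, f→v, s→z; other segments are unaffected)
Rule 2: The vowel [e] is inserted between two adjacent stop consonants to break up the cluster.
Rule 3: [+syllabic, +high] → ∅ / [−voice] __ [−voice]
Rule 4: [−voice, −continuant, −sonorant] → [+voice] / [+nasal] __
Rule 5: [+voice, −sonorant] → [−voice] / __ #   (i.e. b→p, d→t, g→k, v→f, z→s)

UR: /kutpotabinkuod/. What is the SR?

ktepodabinguot

Rule 1 (intervocalic voicing): /t/ is a voiceless obstruent between vowels /o/ and /a/, so it voices to [d]. /kutpotabinkuod/ → kutpodabinkuod.
Rule 2 (stop-cluster e-epenthesis): /t/ and /p/ form a stop–stop cluster, so [e] is inserted between them. /kutpodabinkuod/ → kutepodabinkuod.
Rule 3 (high vowel syncope): /u/ is a high vowel flanked by voiceless consonants /k/ and /t/, so it deletes. /kutepodabinkuod/ → ktepodabinkuod.
Rule 4 (post-nasal voicing): /k/ is a voiceless stop immediately after the nasal /n/, so it voices to [g]. /ktepodabinkuod/ → ktepodabinguod.
Rule 5 (final devoicing): /d/ is a voiced obstruent in word-final position, so it devoices to [t]. /ktepodabinguod/ → ktepodabinguot.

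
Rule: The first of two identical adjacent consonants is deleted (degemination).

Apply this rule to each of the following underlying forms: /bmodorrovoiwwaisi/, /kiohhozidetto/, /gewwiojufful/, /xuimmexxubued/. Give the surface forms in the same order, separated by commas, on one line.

bmodorovoiwaisi, kiohozideto, gewiojuful, xuimexubued

/bmodorrovoiwwaisi/: /rr/ is a geminate; the first /r/ deletes. /ww/ is a geminate; the first /w/ deletes. → [bmodorovoiwaisi].
/kiohhozidetto/: /hh/ is a geminate; the first /h/ deletes. /tt/ is a geminate; the first /t/ deletes. → [kiohozideto].
/gewwiojufful/: /ww/ is a geminate; the first /w/ deletes. /ff/ is a geminate; the first /f/ deletes. → [gewiojuful].
/xuimmexxubued/: /mm/ is a geminate; the first /m/ deletes. /xx/ is a geminate; the first /x/ deletes. → [xuimexubued].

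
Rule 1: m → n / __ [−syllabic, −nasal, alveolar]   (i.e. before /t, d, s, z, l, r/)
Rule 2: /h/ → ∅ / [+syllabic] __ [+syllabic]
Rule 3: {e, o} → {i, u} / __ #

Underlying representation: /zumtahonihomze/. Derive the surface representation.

zuntaonionzi

Rule 1 (nasal place assimilation): /m/ precedes the alveolar consonant /t/, so it assimilates in place to [n]. /m/ precedes the alveolar consonant /z/, so it assimilates in place to [n]. /zumtahonihomze/ → zuntahonihonze.
Rule 2 (intervocalic h-deletion): /h/ occurs between vowels /a/ and /o/, so it deletes. /h/ occurs between vowels /i/ and /o/, so it deletes. /zuntahonihonze/ → zuntaonionze.
Rule 3 (final vowel raising): /e/ is a mid vowel in word-final position, so it raises to [i]. /zuntaonionze/ → zuntaonionzi.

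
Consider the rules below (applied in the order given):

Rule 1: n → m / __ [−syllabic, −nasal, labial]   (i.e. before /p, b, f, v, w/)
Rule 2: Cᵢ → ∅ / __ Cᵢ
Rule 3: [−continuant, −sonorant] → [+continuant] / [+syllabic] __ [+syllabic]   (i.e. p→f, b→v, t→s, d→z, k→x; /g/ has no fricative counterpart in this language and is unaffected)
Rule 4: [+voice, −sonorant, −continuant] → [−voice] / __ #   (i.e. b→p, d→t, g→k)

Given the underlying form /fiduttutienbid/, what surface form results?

Rule 1 (nasal place assimilation): /n/ precedes the labial consonant /b/, so it assimilates in place to [m]. /fiduttutienbid/ → fiduttutiembid.
Rule 2 (degemination): /tt/ is a geminate; the first /t/ deletes. /fiduttutiembid/ → fidututiembid.
Rule 3 (intervocalic spirantization): /d/ is a stop between vowels /i/ and /u/, so it spirantizes to the fricative [z]. /t/ is a stop between vowels /u/ and /u/, so it spirantizes to the fricative [s]. /t/ is a stop between vowels /u/ and /i/, so it spirantizes to the fricative [s]. /fidututiembid/ → fizususiembid.
Rule 4 (final devoicing): /d/ is a voiced stop in word-final position, so it devoices to [t]. /fizususiembid/ → fizususiembit.

fizususiembit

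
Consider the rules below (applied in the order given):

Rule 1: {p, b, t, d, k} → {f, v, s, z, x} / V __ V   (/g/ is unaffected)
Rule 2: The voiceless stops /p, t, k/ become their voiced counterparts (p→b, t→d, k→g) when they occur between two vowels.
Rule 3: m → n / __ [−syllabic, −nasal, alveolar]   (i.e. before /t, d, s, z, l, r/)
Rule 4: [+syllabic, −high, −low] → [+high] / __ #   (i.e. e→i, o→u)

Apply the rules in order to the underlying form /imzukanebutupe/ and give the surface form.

inzuxanevusufi

Rule 1 (intervocalic spirantization): /k/ is a stop between vowels /u/ and /a/, so it spirantizes to the fricative [x]. /b/ is a stop between vowels /e/ and /u/, so it spirantizes to the fricative [v]. /t/ is a stop between vowels /u/ and /u/, so it spirantizes to the fricative [s]. /p/ is a stop between vowels /u/ and /e/, so it spirantizes to the fricative [f]. /imzukanebutupe/ → imzuxanevusufe.
Rule 2 (intervocalic voicing): no segment meets the environment; /imzuxanevusufe/ is unchanged.
Rule 3 (nasal place assimilation): /m/ precedes the alveolar consonant /z/, so it assimilates in place to [n]. /imzuxanevusufe/ → inzuxanevusufe.
Rule 4 (final vowel raising): /e/ is a mid vowel in word-final position, so it raises to [i]. /inzuxanevusufe/ → inzuxanevusufi.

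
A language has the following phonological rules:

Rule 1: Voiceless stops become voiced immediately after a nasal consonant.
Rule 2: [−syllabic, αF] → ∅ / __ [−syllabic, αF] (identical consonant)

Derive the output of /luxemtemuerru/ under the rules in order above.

luxemdemueru

Rule 1 (post-nasal voicing): /t/ is a voiceless stop immediately after the nasal /m/, so it voices to [d]. /luxemtemuerru/ → luxemdemuerru.
Rule 2 (degemination): /rr/ is a geminate; the first /r/ deletes. /luxemdemuerru/ → luxemdemueru.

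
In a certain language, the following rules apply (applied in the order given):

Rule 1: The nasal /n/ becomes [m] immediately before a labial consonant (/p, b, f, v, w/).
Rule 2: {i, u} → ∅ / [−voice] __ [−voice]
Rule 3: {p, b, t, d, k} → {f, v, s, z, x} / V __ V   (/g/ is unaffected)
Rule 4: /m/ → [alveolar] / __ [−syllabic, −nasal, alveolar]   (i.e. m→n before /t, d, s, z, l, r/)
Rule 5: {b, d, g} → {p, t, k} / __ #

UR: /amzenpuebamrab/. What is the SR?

Rule 1 (nasal place assimilation): /n/ precedes the labial consonant /p/, so it assimilates in place to [m]. /amzenpuebamrab/ → amzempuebamrab.
Rule 2 (high vowel syncope): no segment meets the environment; /amzempuebamrab/ is unchanged.
Rule 3 (intervocalic spirantization): /b/ is a stop between vowels /e/ and /a/, so it spirantizes to the fricative [v]. /amzempuebamrab/ → amzempuevamrab.
Rule 4 (nasal place assimilation): /m/ precedes the alveolar consonant /z/, so it assimilates in place to [n]. /m/ precedes the alveolar consonant /r/, so it assimilates in place to [n]. /amzempuevamrab/ → anzempuevanrab.
Rule 5 (final devoicing): /b/ is a voiced stop in word-final position, so it devoices to [p]. /anzempuevanrab/ → anzempuevanrap.

anzempuevanrap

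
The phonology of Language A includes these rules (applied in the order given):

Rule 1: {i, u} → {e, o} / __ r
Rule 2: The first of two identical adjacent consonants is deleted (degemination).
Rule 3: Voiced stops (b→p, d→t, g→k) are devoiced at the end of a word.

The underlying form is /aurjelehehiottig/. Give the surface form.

aorjelehehiotik

Rule 1 (pre-rhotic lowering): /u/ is a high vowel immediately before /r/, so it lowers to [o]. /aurjelehehiottig/ → aorjelehehiottig.
Rule 2 (degemination): /tt/ is a geminate; the first /t/ deletes. /aorjelehehiottig/ → aorjelehehiotig.
Rule 3 (final devoicing): /g/ is a voiced stop in word-final position, so it devoices to [k]. /aorjelehehiotig/ → aorjelehehiotik.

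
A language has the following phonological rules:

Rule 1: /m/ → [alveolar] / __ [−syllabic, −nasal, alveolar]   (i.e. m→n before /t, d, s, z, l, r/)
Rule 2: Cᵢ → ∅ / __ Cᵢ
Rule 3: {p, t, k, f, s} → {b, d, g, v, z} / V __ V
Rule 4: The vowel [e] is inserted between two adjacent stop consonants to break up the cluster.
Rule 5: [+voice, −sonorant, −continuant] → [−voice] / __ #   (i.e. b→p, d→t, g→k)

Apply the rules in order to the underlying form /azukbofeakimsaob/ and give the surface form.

Rule 1 (nasal place assimilation): /m/ precedes the alveolar consonant /s/, so it assimilates in place to [n]. /azukbofeakimsaob/ → azukbofeakinsaob.
Rule 2 (degemination): no segment meets the environment; /azukbofeakinsaob/ is unchanged.
Rule 3 (intervocalic voicing): /f/ is a voiceless obstruent between vowels /o/ and /e/, so it voices to [v]. /k/ is a voiceless obstruent between vowels /a/ and /i/, so it voices to [g]. /azukbofeakinsaob/ → azukboveaginsaob.
Rule 4 (stop-cluster e-epenthesis): /k/ and /b/ form a stop–stop cluster, so [e] is inserted between them. /azukboveaginsaob/ → azukeboveaginsaob.
Rule 5 (final devoicing): /b/ is a voiced stop in word-final position, so it devoices to [p]. /azukeboveaginsaob/ → azukeboveaginsaop.

azukeboveaginsaop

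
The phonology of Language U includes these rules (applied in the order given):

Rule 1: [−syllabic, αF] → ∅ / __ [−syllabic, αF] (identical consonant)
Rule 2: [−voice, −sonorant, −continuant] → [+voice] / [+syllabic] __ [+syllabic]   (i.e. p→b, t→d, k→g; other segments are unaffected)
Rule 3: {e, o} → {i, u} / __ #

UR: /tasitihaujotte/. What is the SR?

tasidihaujodi

Rule 1 (degemination): /tt/ is a geminate; the first /t/ deletes. /tasitihaujotte/ → tasitihaujote.
Rule 2 (intervocalic voicing): /t/ is a voiceless stop between vowels /i/ and /i/, so it voices to [d]. /t/ is a voiceless stop between vowels /o/ and /e/, so it voices to [d]. /tasitihaujote/ → tasidihaujode.
Rule 3 (final vowel raising): /e/ is a mid vowel in word-final position, so it raises to [i]. /tasidihaujode/ → tasidihaujodi.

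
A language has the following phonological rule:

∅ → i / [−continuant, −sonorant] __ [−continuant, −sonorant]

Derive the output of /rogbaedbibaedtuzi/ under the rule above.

rogibaedibibaedituzi

/g/ and /b/ form a stop–stop cluster, so [i] is inserted between them.
/d/ and /b/ form a stop–stop cluster, so [i] is inserted between them.
/d/ and /t/ form a stop–stop cluster, so [i] is inserted between them.
Surface form: [rogibaedibibaedituzi].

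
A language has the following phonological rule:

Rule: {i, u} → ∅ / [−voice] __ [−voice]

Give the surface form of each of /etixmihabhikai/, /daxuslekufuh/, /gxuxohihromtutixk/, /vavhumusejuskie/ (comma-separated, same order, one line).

/etixmihabhikai/: /i/ is a high vowel flanked by voiceless consonants /t/ and /x/, so it deletes. /i/ is a high vowel flanked by voiceless consonants /h/ and /k/, so it deletes. → [etxmihabhkai].
/daxuslekufuh/: /u/ is a high vowel flanked by voiceless consonants /x/ and /s/, so it deletes. /u/ is a high vowel flanked by voiceless consonants /k/ and /f/, so it deletes. /u/ is a high vowel flanked by voiceless consonants /f/ and /h/, so it deletes. → [daxslekfh].
/gxuxohihromtutixk/: /u/ is a high vowel flanked by voiceless consonants /x/ and /x/, so it deletes. /i/ is a high vowel flanked by voiceless consonants /h/ and /h/, so it deletes. /u/ is a high vowel flanked by voiceless consonants /t/ and /t/, so it deletes. /i/ is a high vowel flanked by voiceless consonants /t/ and /x/, so it deletes. → [gxxohhromttxk].
/vavhumusejuskie/: the rule's environment is not met; surfaces unchanged as [vavhumusejuskie].

etxmihabhkai, daxslekfh, gxxohhromttxk, vavhumusejuskie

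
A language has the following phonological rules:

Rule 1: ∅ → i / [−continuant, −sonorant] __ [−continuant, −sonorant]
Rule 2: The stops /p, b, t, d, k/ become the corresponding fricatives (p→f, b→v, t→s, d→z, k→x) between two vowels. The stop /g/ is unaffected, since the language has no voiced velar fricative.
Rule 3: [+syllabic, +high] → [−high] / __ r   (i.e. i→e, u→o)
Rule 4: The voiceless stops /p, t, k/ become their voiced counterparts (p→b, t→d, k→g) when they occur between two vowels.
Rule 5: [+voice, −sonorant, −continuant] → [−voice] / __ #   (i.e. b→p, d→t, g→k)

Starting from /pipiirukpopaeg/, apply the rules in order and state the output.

Rule 1 (stop-cluster i-epenthesis): /k/ and /p/ form a stop–stop cluster, so [i] is inserted between them. /pipiirukpopaeg/ → pipiirukipopaeg.
Rule 2 (intervocalic spirantization): /p/ is a stop between vowels /i/ and /i/, so it spirantizes to the fricative [f]. /k/ is a stop between vowels /u/ and /i/, so it spirantizes to the fricative [x]. /p/ is a stop between vowels /i/ and /o/, so it spirantizes to the fricative [f]. /p/ is a stop between vowels /o/ and /a/, so it spirantizes to the fricative [f]. /pipiirukipopaeg/ → pifiiruxifofaeg.
Rule 3 (pre-rhotic lowering): /i/ is a high vowel immediately before /r/, so it lowers to [e]. /pifiiruxifofaeg/ → pifieruxifofaeg.
Rule 4 (intervocalic voicing): no segment meets the environment; /pifieruxifofaeg/ is unchanged.
Rule 5 (final devoicing): /g/ is a voiced stop in word-final position, so it devoices to [k]. /pifieruxifofaeg/ → pifieruxifofaek.

pifieruxifofaek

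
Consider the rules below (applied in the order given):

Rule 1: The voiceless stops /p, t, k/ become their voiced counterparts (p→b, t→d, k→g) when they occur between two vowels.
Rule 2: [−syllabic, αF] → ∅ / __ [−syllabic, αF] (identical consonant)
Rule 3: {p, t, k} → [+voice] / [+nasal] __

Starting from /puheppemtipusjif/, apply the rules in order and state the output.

puhepemdibusjif

Rule 1 (intervocalic voicing): /p/ is a voiceless stop between vowels /i/ and /u/, so it voices to [b]. /puheppemtipusjif/ → puheppemtibusjif.
Rule 2 (degemination): /pp/ is a geminate; the first /p/ deletes. /puheppemtibusjif/ → puhepemtibusjif.
Rule 3 (post-nasal voicing): /t/ is a voiceless stop immediately after the nasal /m/, so it voices to [d]. /puhepemtibusjif/ → puhepemdibusjif.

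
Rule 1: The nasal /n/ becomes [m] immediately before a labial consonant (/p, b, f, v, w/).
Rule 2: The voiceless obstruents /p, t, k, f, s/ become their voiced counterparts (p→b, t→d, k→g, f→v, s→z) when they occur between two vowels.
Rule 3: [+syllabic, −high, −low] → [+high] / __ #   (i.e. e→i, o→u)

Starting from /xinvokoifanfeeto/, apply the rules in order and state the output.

ximvogoivamfeedu

Rule 1 (nasal place assimilation): /n/ precedes the labial consonant /v/, so it assimilates in place to [m]. /n/ precedes the labial consonant /f/, so it assimilates in place to [m]. /xinvokoifanfeeto/ → ximvokoifamfeeto.
Rule 2 (intervocalic voicing): /k/ is a voiceless obstruent between vowels /o/ and /o/, so it voices to [g]. /f/ is a voiceless obstruent between vowels /i/ and /a/, so it voices to [v]. /t/ is a voiceless obstruent between vowels /e/ and /o/, so it voices to [d]. /ximvokoifamfeeto/ → ximvogoivamfeedo.
Rule 3 (final vowel raising): /o/ is a mid vowel in word-final position, so it raises to [u]. /ximvogoivamfeedo/ → ximvogoivamfeedu.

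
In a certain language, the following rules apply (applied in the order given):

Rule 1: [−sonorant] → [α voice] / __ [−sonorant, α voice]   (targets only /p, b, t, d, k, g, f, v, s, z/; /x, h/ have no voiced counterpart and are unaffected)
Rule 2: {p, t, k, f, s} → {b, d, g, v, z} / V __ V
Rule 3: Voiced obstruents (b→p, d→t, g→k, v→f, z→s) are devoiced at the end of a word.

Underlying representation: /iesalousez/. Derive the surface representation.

iezalouzes

Rule 1 (regressive voicing assimilation): no segment meets the environment; /iesalousez/ is unchanged.
Rule 2 (intervocalic voicing): /s/ is a voiceless obstruent between vowels /e/ and /a/, so it voices to [z]. /s/ is a voiceless obstruent between vowels /u/ and /e/, so it voices to [z]. /iesalousez/ → iezalouzez.
Rule 3 (final devoicing): /z/ is a voiced obstruent in word-final position, so it devoices to [s]. /iezalouzez/ → iezalouzes.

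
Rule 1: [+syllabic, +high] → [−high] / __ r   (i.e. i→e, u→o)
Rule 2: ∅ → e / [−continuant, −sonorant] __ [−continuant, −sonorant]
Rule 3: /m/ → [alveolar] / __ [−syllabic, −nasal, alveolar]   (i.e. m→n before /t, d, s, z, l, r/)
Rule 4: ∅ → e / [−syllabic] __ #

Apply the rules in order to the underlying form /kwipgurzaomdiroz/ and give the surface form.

kwipegorzaonderoze

Rule 1 (pre-rhotic lowering): /u/ is a high vowel immediately before /r/, so it lowers to [o]. /i/ is a high vowel immediately before /r/, so it lowers to [e]. /kwipgurzaomdiroz/ → kwipgorzaomderoz.
Rule 2 (stop-cluster e-epenthesis): /p/ and /g/ form a stop–stop cluster, so [e] is inserted between them. /kwipgorzaomderoz/ → kwipegorzaomderoz.
Rule 3 (nasal place assimilation): /m/ precedes the alveolar consonant /d/, so it assimilates in place to [n]. /kwipegorzaomderoz/ → kwipegorzaonderoz.
Rule 4 (final e-epenthesis): the form ends in the consonant /z/, so [e] is inserted word-finally. /kwipegorzaonderoz/ → kwipegorzaonderoze.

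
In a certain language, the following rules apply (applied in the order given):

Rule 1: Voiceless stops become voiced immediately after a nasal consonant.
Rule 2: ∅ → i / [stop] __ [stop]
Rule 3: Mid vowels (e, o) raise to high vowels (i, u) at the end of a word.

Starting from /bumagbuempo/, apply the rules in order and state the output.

bumagibuembu

Rule 1 (post-nasal voicing): /p/ is a voiceless stop immediately after the nasal /m/, so it voices to [b]. /bumagbuempo/ → bumagbuembo.
Rule 2 (stop-cluster i-epenthesis): /g/ and /b/ form a stop–stop cluster, so [i] is inserted between them. /bumagbuembo/ → bumagibuembo.
Rule 3 (final vowel raising): /o/ is a mid vowel in word-final position, so it raises to [u]. /bumagibuembo/ → bumagibuembu.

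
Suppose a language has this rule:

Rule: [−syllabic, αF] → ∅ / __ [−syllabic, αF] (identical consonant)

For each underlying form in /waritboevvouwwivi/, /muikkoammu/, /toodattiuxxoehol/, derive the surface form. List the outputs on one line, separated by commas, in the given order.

/waritboevvouwwivi/: /vv/ is a geminate; the first /v/ deletes. /ww/ is a geminate; the first /w/ deletes. → [waritboevouwivi].
/muikkoammu/: /kk/ is a geminate; the first /k/ deletes. /mm/ is a geminate; the first /m/ deletes. → [muikoamu].
/toodattiuxxoehol/: /tt/ is a geminate; the first /t/ deletes. /xx/ is a geminate; the first /x/ deletes. → [toodatiuxoehol].

waritboevouwivi, muikoamu, toodatiuxoehol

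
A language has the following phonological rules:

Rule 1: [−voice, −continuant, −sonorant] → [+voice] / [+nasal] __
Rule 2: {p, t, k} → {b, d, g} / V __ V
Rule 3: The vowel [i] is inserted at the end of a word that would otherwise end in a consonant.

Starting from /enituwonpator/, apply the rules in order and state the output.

eniduwonbadori

Rule 1 (post-nasal voicing): /p/ is a voiceless stop immediately after the nasal /n/, so it voices to [b]. /enituwonpator/ → enituwonbator.
Rule 2 (intervocalic voicing): /t/ is a voiceless stop between vowels /i/ and /u/, so it voices to [d]. /t/ is a voiceless stop between vowels /a/ and /o/, so it voices to [d]. /enituwonbator/ → eniduwonbador.
Rule 3 (final i-epenthesis): the form ends in the consonant /r/, so [i] is inserted word-finally. /eniduwonbador/ → eniduwonbadori.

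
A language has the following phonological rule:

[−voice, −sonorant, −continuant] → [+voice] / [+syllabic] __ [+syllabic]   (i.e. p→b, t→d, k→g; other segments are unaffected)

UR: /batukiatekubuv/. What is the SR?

badugiadegubuv

/t/ is a voiceless stop between vowels /a/ and /u/, so it voices to [d].
/k/ is a voiceless stop between vowels /u/ and /i/, so it voices to [g].
/t/ is a voiceless stop between vowels /a/ and /e/, so it voices to [d].
/k/ is a voiceless stop between vowels /e/ and /u/, so it voices to [g].
Surface form: [badugiadegubuv].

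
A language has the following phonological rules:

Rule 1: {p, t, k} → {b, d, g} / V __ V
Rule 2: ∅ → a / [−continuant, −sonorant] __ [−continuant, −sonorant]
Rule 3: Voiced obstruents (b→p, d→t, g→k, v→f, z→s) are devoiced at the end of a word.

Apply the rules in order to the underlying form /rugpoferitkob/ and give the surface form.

rugapoferitakop

Rule 1 (intervocalic voicing): no segment meets the environment; /rugpoferitkob/ is unchanged.
Rule 2 (stop-cluster a-epenthesis): /g/ and /p/ form a stop–stop cluster, so [a] is inserted between them. /t/ and /k/ form a stop–stop cluster, so [a] is inserted between them. /rugpoferitkob/ → rugapoferitakob.
Rule 3 (final devoicing): /b/ is a voiced obstruent in word-final position, so it devoices to [p]. /rugapoferitakob/ → rugapoferitakop.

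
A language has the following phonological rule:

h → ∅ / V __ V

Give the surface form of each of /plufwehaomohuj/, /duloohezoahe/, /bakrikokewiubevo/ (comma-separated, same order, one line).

plufweaomouj, dulooezoae, bakrikokewiubevo

/plufwehaomohuj/: /h/ occurs between vowels /e/ and /a/, so it deletes. /h/ occurs between vowels /o/ and /u/, so it deletes. → [plufweaomouj].
/duloohezoahe/: /h/ occurs between vowels /o/ and /e/, so it deletes. /h/ occurs between vowels /a/ and /e/, so it deletes. → [dulooezoae].
/bakrikokewiubevo/: the rule's environment is not met; surfaces unchanged as [bakrikokewiubevo].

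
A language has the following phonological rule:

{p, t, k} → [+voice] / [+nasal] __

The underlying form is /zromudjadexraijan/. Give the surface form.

No segment of /zromudjadexraijan/ meets the structural description of the rule, so the form surfaces unchanged.

zromudjadexraijan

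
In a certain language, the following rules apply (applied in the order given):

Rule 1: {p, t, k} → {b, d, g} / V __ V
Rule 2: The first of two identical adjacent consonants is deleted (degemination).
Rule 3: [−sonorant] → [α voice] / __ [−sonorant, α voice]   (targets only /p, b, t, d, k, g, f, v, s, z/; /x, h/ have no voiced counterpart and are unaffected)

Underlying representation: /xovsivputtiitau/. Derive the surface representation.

Rule 1 (intervocalic voicing): /t/ is a voiceless stop between vowels /i/ and /a/, so it voices to [d]. /xovsivputtiitau/ → xovsivputtiidau.
Rule 2 (degemination): /tt/ is a geminate; the first /t/ deletes. /xovsivputtiidau/ → xovsivputiidau.
Rule 3 (regressive voicing assimilation): /v/ precedes the voiceless obstruent /s/, so it devoices to [f] by assimilation. /v/ precedes the voiceless obstruent /p/, so it devoices to [f] by assimilation. /xovsivputiidau/ → xofsifputiidau.

xofsifputiidau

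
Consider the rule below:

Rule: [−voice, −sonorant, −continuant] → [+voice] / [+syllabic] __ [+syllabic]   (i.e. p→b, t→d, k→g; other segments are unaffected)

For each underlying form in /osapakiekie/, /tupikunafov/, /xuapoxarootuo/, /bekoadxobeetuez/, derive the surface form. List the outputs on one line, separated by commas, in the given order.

osabagiegie, tubigunafov, xuaboxarooduo, begoadxobeeduez

/osapakiekie/: /p/ is a voiceless stop between vowels /a/ and /a/, so it voices to [b]. /k/ is a voiceless stop between vowels /a/ and /i/, so it voices to [g]. /k/ is a voiceless stop between vowels /e/ and /i/, so it voices to [g]. → [osabagiegie].
/tupikunafov/: /p/ is a voiceless stop between vowels /u/ and /i/, so it voices to [b]. /k/ is a voiceless stop between vowels /i/ and /u/, so it voices to [g]. → [tubigunafov].
/xuapoxarootuo/: /p/ is a voiceless stop between vowels /a/ and /o/, so it voices to [b]. /t/ is a voiceless stop between vowels /o/ and /u/, so it voices to [d]. → [xuaboxarooduo].
/bekoadxobeetuez/: /k/ is a voiceless stop between vowels /e/ and /o/, so it voices to [g]. /t/ is a voiceless stop between vowels /e/ and /u/, so it voices to [d]. → [begoadxobeeduez].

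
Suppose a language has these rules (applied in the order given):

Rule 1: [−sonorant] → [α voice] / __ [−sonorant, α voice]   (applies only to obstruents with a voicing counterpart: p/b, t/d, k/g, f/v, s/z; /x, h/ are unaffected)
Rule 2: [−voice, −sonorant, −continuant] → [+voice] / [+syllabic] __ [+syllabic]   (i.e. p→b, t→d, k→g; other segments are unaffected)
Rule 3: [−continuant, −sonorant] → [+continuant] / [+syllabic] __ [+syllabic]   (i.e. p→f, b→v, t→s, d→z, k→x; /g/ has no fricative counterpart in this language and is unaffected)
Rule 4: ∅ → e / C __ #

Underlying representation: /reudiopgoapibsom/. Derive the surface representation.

reuziobgoavipsome

Rule 1 (regressive voicing assimilation): /p/ precedes the voiced obstruent /g/, so it voices to [b] by assimilation. /b/ precedes the voiceless obstruent /s/, so it devoices to [p] by assimilation. /reudiopgoapibsom/ → reudiobgoapipsom.
Rule 2 (intervocalic voicing): /p/ is a voiceless stop between vowels /a/ and /i/, so it voices to [b]. /reudiobgoapipsom/ → reudiobgoabipsom.
Rule 3 (intervocalic spirantization): /d/ is a stop between vowels /u/ and /i/, so it spirantizes to the fricative [z]. /b/ is a stop between vowels /a/ and /i/, so it spirantizes to the fricative [v]. /reudiobgoabipsom/ → reuziobgoavipsom.
Rule 4 (final e-epenthesis): the form ends in the consonant /m/, so [e] is inserted word-finally. /reuziobgoavipsom/ → reuziobgoavipsome.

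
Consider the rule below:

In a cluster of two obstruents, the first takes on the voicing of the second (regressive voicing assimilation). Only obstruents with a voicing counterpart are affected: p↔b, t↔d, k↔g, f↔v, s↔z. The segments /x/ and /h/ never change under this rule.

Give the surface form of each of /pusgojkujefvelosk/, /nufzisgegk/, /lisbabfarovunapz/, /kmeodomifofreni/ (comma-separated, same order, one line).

puzgojkujevvelosk, nuvzizgekk, lizbapfarovunabz, kmeodomifofreni

/pusgojkujefvelosk/: /s/ precedes the voiced obstruent /g/, so it voices to [z] by assimilation. /f/ precedes the voiced obstruent /v/, so it voices to [v] by assimilation. → [puzgojkujevvelosk].
/nufzisgegk/: /f/ precedes the voiced obstruent /z/, so it voices to [v] by assimilation. /s/ precedes the voiced obstruent /g/, so it voices to [z] by assimilation. /g/ precedes the voiceless obstruent /k/, so it devoices to [k] by assimilation. → [nuvzizgekk].
/lisbabfarovunapz/: /s/ precedes the voiced obstruent /b/, so it voices to [z] by assimilation. /b/ precedes the voiceless obstruent /f/, so it devoices to [p] by assimilation. /p/ precedes the voiced obstruent /z/, so it voices to [b] by assimilation. → [lizbapfarovunabz].
/kmeodomifofreni/: the rule's environment is not met; surfaces unchanged as [kmeodomifofreni].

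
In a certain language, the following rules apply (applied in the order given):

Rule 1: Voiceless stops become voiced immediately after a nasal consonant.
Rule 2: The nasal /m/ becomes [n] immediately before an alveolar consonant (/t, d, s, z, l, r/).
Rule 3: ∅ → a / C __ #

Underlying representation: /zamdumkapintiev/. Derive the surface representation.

zandumgapindieva

Rule 1 (post-nasal voicing): /k/ is a voiceless stop immediately after the nasal /m/, so it voices to [g]. /t/ is a voiceless stop immediately after the nasal /n/, so it voices to [d]. /zamdumkapintiev/ → zamdumgapindiev.
Rule 2 (nasal place assimilation): /m/ precedes the alveolar consonant /d/, so it assimilates in place to [n]. /zamdumgapindiev/ → zandumgapindiev.
Rule 3 (final a-epenthesis): the form ends in the consonant /v/, so [a] is inserted word-finally. /zandumgapindiev/ → zandumgapindieva.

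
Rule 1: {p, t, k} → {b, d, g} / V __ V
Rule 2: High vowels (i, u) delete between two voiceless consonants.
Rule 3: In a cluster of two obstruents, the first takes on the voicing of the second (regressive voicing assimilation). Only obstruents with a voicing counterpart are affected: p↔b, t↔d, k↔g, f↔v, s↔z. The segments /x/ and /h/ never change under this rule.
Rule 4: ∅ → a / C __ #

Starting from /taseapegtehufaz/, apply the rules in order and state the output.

Rule 1 (intervocalic voicing): /p/ is a voiceless stop between vowels /a/ and /e/, so it voices to [b]. /taseapegtehufaz/ → taseabegtehufaz.
Rule 2 (high vowel syncope): /u/ is a high vowel flanked by voiceless consonants /h/ and /f/, so it deletes. /taseabegtehufaz/ → taseabegtehfaz.
Rule 3 (regressive voicing assimilation): /g/ precedes the voiceless obstruent /t/, so it devoices to [k] by assimilation. /taseabegtehfaz/ → taseabektehfaz.
Rule 4 (final a-epenthesis): the form ends in the consonant /z/, so [a] is inserted word-finally. /taseabektehfaz/ → taseabektehfaza.

taseabektehfaza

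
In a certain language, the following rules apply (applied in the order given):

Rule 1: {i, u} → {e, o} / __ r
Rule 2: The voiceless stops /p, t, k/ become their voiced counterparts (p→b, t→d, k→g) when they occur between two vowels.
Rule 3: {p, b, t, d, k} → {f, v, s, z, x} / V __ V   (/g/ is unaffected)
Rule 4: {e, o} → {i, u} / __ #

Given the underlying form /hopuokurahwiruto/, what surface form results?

Rule 1 (pre-rhotic lowering): /u/ is a high vowel immediately before /r/, so it lowers to [o]. /i/ is a high vowel immediately before /r/, so it lowers to [e]. /hopuokurahwiruto/ → hopuokorahweruto.
Rule 2 (intervocalic voicing): /p/ is a voiceless stop between vowels /o/ and /u/, so it voices to [b]. /k/ is a voiceless stop between vowels /o/ and /o/, so it voices to [g]. /t/ is a voiceless stop between vowels /u/ and /o/, so it voices to [d]. /hopuokorahweruto/ → hobuogorahwerudo.
Rule 3 (intervocalic spirantization): /b/ is a stop between vowels /o/ and /u/, so it spirantizes to the fricative [v]. /d/ is a stop between vowels /u/ and /o/, so it spirantizes to the fricative [z]. /hobuogorahwerudo/ → hovuogorahweruzo.
Rule 4 (final vowel raising): /o/ is a mid vowel in word-final position, so it raises to [u]. /hovuogorahweruzo/ → hovuogorahweruzu.

hovuogorahweruzu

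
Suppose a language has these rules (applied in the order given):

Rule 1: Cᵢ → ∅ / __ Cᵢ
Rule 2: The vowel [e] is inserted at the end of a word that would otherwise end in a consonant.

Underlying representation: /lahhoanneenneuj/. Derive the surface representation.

lahoaneeneuje

Rule 1 (degemination): /hh/ is a geminate; the first /h/ deletes. /nn/ is a geminate; the first /n/ deletes. /nn/ is a geminate; the first /n/ deletes. /lahhoanneenneuj/ → lahoaneeneuj.
Rule 2 (final e-epenthesis): the form ends in the consonant /j/, so [e] is inserted word-finally. /lahoaneeneuj/ → lahoaneeneuje.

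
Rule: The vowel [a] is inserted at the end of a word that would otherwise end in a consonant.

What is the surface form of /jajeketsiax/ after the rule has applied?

the form ends in the consonant /x/, so [a] is inserted word-finally.
Surface form: [jajeketsiaxa].

jajeketsiaxa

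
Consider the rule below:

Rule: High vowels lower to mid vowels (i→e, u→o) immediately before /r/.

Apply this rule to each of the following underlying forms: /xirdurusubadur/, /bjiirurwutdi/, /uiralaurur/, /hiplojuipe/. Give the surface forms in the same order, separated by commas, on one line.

/xirdurusubadur/: /i/ is a high vowel immediately before /r/, so it lowers to [e]. /u/ is a high vowel immediately before /r/, so it lowers to [o]. /u/ is a high vowel immediately before /r/, so it lowers to [o]. → [xerdorusubador].
/bjiirurwutdi/: /i/ is a high vowel immediately before /r/, so it lowers to [e]. /u/ is a high vowel immediately before /r/, so it lowers to [o]. → [bjierorwutdi].
/uiralaurur/: /i/ is a high vowel immediately before /r/, so it lowers to [e]. /u/ is a high vowel immediately before /r/, so it lowers to [o]. /u/ is a high vowel immediately before /r/, so it lowers to [o]. → [ueralaoror].
/hiplojuipe/: the rule's environment is not met; surfaces unchanged as [hiplojuipe].

xerdorusubador, bjierorwutdi, ueralaoror, hiplojuipe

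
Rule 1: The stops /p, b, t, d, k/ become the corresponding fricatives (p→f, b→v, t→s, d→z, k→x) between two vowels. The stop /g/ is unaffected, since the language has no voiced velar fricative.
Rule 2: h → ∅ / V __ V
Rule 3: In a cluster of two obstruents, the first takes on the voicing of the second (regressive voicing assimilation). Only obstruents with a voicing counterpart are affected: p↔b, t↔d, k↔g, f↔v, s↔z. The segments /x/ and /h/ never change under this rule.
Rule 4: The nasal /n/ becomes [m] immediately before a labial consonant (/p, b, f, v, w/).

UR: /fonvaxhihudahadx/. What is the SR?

Rule 1 (intervocalic spirantization): /d/ is a stop between vowels /u/ and /a/, so it spirantizes to the fricative [z]. /fonvaxhihudahadx/ → fonvaxhihuzahadx.
Rule 2 (intervocalic h-deletion): /h/ occurs between vowels /i/ and /u/, so it deletes. /h/ occurs between vowels /a/ and /a/, so it deletes. /fonvaxhihuzahadx/ → fonvaxhiuzaadx.
Rule 3 (regressive voicing assimilation): /d/ precedes the voiceless obstruent /x/, so it devoices to [t] by assimilation. /fonvaxhiuzaadx/ → fonvaxhiuzaatx.
Rule 4 (nasal place assimilation): /n/ precedes the labial consonant /v/, so it assimilates in place to [m]. /fonvaxhiuzaatx/ → fomvaxhiuzaatx.

fomvaxhiuzaatx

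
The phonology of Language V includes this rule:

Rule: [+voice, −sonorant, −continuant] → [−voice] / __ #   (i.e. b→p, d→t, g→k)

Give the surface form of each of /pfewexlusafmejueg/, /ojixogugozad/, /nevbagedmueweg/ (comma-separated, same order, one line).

pfewexlusafmejuek, ojixogugozat, nevbagedmuewek

/pfewexlusafmejueg/: /g/ is a voiced stop in word-final position, so it devoices to [k]. → [pfewexlusafmejuek].
/ojixogugozad/: /d/ is a voiced stop in word-final position, so it devoices to [t]. → [ojixogugozat].
/nevbagedmueweg/: /g/ is a voiced stop in word-final position, so it devoices to [k]. → [nevbagedmuewek].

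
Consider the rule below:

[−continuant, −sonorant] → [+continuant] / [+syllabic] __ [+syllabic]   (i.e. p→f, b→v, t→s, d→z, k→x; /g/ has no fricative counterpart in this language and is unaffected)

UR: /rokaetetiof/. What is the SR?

/k/ is a stop between vowels /o/ and /a/, so it spirantizes to the fricative [x].
/t/ is a stop between vowels /e/ and /e/, so it spirantizes to the fricative [s].
/t/ is a stop between vowels /e/ and /i/, so it spirantizes to the fricative [s].
Surface form: [roxaesesiof].

roxaesesiof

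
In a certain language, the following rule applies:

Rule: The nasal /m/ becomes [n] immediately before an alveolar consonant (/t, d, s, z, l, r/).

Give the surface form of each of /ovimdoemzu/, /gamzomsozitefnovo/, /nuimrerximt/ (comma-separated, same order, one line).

ovindoenzu, ganzonsozitefnovo, nuinrerxint

/ovimdoemzu/: /m/ precedes the alveolar consonant /d/, so it assimilates in place to [n]. /m/ precedes the alveolar consonant /z/, so it assimilates in place to [n]. → [ovindoenzu].
/gamzomsozitefnovo/: /m/ precedes the alveolar consonant /z/, so it assimilates in place to [n]. /m/ precedes the alveolar consonant /s/, so it assimilates in place to [n]. → [ganzonsozitefnovo].
/nuimrerximt/: /m/ precedes the alveolar consonant /r/, so it assimilates in place to [n]. /m/ precedes the alveolar consonant /t/, so it assimilates in place to [n]. → [nuinrerxint].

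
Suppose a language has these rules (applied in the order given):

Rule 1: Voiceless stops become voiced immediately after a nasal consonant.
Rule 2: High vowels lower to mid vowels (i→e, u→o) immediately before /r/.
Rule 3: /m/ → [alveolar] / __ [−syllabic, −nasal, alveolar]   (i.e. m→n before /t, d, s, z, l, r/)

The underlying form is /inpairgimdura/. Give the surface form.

Rule 1 (post-nasal voicing): /p/ is a voiceless stop immediately after the nasal /n/, so it voices to [b]. /inpairgimdura/ → inbairgimdura.
Rule 2 (pre-rhotic lowering): /i/ is a high vowel immediately before /r/, so it lowers to [e]. /u/ is a high vowel immediately before /r/, so it lowers to [o]. /inbairgimdura/ → inbaergimdora.
Rule 3 (nasal place assimilation): /m/ precedes the alveolar consonant /d/, so it assimilates in place to [n]. /inbaergimdora/ → inbaergindora.

inbaergindora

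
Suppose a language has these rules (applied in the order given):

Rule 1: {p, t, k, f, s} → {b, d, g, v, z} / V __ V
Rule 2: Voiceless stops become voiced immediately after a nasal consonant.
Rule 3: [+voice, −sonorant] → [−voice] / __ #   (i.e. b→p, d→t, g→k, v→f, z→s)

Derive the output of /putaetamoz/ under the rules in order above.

pudaedamos

Rule 1 (intervocalic voicing): /t/ is a voiceless obstruent between vowels /u/ and /a/, so it voices to [d]. /t/ is a voiceless obstruent between vowels /e/ and /a/, so it voices to [d]. /putaetamoz/ → pudaedamoz.
Rule 2 (post-nasal voicing): no segment meets the environment; /pudaedamoz/ is unchanged.
Rule 3 (final devoicing): /z/ is a voiced obstruent in word-final position, so it devoices to [s]. /pudaedamoz/ → pudaedamos.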